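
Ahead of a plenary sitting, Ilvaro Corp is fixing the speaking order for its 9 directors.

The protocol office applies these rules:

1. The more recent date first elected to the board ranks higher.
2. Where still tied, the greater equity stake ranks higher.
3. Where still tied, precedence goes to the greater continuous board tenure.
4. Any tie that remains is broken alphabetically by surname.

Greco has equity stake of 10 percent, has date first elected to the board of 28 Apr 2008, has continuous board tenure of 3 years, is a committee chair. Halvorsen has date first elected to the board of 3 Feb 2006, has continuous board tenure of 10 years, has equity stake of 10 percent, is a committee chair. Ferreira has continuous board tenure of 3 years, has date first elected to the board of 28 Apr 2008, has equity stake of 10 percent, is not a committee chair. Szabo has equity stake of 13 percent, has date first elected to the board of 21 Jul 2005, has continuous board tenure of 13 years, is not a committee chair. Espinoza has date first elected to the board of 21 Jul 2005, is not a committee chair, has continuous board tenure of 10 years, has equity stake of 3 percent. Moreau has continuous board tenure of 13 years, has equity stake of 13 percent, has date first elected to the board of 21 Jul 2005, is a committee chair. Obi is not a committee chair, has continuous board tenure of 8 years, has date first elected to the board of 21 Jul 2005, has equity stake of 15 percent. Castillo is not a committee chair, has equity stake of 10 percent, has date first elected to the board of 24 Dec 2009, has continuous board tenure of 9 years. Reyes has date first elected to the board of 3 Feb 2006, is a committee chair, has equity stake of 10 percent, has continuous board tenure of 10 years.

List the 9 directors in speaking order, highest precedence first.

By date first elected to the board (later first): Castillo (24 Dec 2009); then Ferreira and Greco (both 28 Apr 2008); then Halvorsen and Reyes (both 3 Feb 2006); then Obi, Moreau, Szabo and Espinoza (each 21 Jul 2005).
Ferreira and Greco both have equity stake 10 percent, so the next rule applies.
Ferreira and Greco both have continuous board tenure 3 years, so the next rule applies.
Among Ferreira and Greco, alphabetically by surname: Ferreira before Greco.
Halvorsen and Reyes both have equity stake 10 percent, so the next rule applies.
Halvorsen and Reyes both have continuous board tenure 10 years, so the next rule applies.
Among Halvorsen and Reyes, alphabetically by surname: Halvorsen before Reyes.
Among Obi, Moreau, Szabo and Espinoza, by equity stake (higher first): Obi (15 percent) before Moreau and Szabo (13 percent) before Espinoza (3 percent).
Moreau and Szabo both have continuous board tenure 13 years, so the next rule applies.
Among Moreau and Szabo, alphabetically by surname: Moreau before Szabo.
Full order: Castillo, Ferreira, Greco, Halvorsen, Reyes, Obi, Moreau, Szabo, Espinoza.

Castillo, Ferreira, Greco, Halvorsen, Reyes, Obi, Moreau, Szabo, Espinoza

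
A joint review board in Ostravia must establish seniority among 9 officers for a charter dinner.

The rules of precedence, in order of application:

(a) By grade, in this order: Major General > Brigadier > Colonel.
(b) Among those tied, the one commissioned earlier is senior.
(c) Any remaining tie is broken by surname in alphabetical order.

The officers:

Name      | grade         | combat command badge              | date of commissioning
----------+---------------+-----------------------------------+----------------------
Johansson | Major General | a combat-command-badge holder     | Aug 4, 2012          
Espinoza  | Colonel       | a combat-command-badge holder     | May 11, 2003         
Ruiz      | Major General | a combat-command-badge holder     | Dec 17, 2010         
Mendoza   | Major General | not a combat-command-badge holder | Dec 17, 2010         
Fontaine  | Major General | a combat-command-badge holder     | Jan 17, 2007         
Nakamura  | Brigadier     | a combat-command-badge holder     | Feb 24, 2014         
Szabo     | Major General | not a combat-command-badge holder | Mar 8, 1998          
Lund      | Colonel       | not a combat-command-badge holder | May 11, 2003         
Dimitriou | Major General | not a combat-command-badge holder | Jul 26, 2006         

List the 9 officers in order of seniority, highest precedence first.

Szabo, Dimitriou, Fontaine, Mendoza, Ruiz, Johansson, Nakamura, Espinoza, Lund

By grade: Szabo, Dimitriou, Fontaine, Mendoza, Ruiz and Johansson (Major General); then Nakamura (Brigadier); then Espinoza and Lund (Colonel).
Among Szabo, Dimitriou, Fontaine, Mendoza, Ruiz and Johansson, by date of commissioning (earlier first): Szabo (Mar 8, 1998) before Dimitriou (Jul 26, 2006) before Fontaine (Jan 17, 2007) before Mendoza and Ruiz (Dec 17, 2010) before Johansson (Aug 4, 2012).
Among Mendoza and Ruiz, alphabetically by surname: Mendoza before Ruiz.
Espinoza and Lund both have date of commissioning May 11, 2003, so the next rule applies.
Among Espinoza and Lund, alphabetically by surname: Espinoza before Lund.
Full order: Szabo, Dimitriou, Fontaine, Mendoza, Ruiz, Johansson, Nakamura, Espinoza, Lund.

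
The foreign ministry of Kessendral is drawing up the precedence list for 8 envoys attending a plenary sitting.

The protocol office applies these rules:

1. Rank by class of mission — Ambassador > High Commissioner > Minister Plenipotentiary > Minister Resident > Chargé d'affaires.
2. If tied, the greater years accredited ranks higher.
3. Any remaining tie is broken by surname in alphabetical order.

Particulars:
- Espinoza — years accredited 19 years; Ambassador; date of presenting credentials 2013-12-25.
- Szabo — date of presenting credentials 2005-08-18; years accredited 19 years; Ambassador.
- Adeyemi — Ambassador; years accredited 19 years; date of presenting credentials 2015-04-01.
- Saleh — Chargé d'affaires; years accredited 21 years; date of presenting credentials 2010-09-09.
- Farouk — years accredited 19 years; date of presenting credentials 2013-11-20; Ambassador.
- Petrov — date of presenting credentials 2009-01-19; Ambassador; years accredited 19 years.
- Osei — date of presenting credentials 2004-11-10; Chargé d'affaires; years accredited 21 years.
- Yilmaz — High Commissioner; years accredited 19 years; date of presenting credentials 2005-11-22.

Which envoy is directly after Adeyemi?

By class of mission: Adeyemi, Espinoza, Farouk, Petrov and Szabo (Ambassador); then Yilmaz (High Commissioner); then Osei and Saleh (Chargé d'affaires).
Adeyemi, Espinoza, Farouk, Petrov and Szabo all have years accredited 19 years, so the next rule applies.
Among Adeyemi, Espinoza, Farouk, Petrov and Szabo, alphabetically by surname: Adeyemi before Espinoza before Farouk before Petrov before Szabo.
Osei and Saleh both have years accredited 21 years, so the next rule applies.
Among Osei and Saleh, alphabetically by surname: Osei before Saleh.
Order: Adeyemi, Espinoza, Farouk, Petrov, Szabo, Yilmaz, Osei, Saleh.

Espinoza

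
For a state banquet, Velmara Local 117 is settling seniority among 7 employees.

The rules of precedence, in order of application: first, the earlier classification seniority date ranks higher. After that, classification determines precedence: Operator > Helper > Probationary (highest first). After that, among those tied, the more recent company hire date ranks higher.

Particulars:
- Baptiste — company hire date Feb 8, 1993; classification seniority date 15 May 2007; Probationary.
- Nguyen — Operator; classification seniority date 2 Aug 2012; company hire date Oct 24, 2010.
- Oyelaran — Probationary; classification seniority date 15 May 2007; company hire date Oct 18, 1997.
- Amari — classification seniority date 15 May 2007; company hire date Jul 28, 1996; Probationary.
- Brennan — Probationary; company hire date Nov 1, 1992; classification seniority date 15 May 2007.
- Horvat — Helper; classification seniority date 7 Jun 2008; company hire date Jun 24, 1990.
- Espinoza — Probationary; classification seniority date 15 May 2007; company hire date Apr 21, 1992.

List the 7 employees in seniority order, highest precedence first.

Oyelaran, Amari, Baptiste, Brennan, Espinoza, Horvat, Nguyen

By classification seniority date (earlier first): Oyelaran, Amari, Baptiste, Brennan and Espinoza (each 15 May 2007); then Horvat (7 Jun 2008); then Nguyen (2 Aug 2012).
Oyelaran, Amari, Baptiste, Brennan and Espinoza are each Probationary, so the next rule applies.
Among Oyelaran, Amari, Baptiste, Brennan and Espinoza, by company hire date (later first): Oyelaran (Oct 18, 1997) before Amari (Jul 28, 1996) before Baptiste (Feb 8, 1993) before Brennan (Nov 1, 1992) before Espinoza (Apr 21, 1992).
Full order: Oyelaran, Amari, Baptiste, Brennan, Espinoza, Horvat, Nguyen.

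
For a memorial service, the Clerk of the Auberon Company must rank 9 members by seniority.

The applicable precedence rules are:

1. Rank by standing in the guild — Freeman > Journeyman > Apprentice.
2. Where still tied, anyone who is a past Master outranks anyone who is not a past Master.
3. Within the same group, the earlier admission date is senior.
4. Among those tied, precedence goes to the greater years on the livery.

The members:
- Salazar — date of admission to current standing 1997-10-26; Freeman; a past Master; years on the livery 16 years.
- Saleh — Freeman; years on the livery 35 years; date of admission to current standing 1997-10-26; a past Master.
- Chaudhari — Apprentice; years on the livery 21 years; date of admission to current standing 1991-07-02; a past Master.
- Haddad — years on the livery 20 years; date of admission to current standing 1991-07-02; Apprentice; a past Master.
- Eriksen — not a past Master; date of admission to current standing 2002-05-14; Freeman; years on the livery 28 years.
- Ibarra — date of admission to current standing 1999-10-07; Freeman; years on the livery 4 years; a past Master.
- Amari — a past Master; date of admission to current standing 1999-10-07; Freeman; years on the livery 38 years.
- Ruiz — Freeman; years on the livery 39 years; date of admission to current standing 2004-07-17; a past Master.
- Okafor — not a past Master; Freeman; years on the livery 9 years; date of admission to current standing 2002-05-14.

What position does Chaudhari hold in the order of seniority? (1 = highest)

By standing in the guild: Saleh, Salazar, Amari, Ibarra, Ruiz, Eriksen and Okafor (Freeman); then Chaudhari and Haddad (Apprentice).
Among Saleh, Salazar, Amari, Ibarra, Ruiz, Eriksen and Okafor, a past Master before not a past Master: Saleh, Salazar, Amari, Ibarra and Ruiz (a past Master) before Eriksen and Okafor (not a past Master).
Among Saleh, Salazar, Amari, Ibarra and Ruiz, by date of admission to current standing (earlier first): Saleh and Salazar (1997-10-26) before Amari and Ibarra (1999-10-07) before Ruiz (2004-07-17).
Among Saleh and Salazar, by years on the livery (higher first): Saleh (35 years) before Salazar (16 years).
Among Amari and Ibarra, by years on the livery (higher first): Amari (38 years) before Ibarra (4 years).
Eriksen and Okafor both have date of admission to current standing 2002-05-14, so the next rule applies.
Among Eriksen and Okafor, by years on the livery (higher first): Eriksen (28 years) before Okafor (9 years).
Chaudhari and Haddad are each a past Master, so the next rule applies.
Chaudhari and Haddad both have date of admission to current standing 1991-07-02, so the next rule applies.
Among Chaudhari and Haddad, by years on the livery (higher first): Chaudhari (21 years) before Haddad (20 years).
Order: Saleh, Salazar, Amari, Ibarra, Ruiz, Eriksen, Okafor, Chaudhari, Haddad. So position 8.

8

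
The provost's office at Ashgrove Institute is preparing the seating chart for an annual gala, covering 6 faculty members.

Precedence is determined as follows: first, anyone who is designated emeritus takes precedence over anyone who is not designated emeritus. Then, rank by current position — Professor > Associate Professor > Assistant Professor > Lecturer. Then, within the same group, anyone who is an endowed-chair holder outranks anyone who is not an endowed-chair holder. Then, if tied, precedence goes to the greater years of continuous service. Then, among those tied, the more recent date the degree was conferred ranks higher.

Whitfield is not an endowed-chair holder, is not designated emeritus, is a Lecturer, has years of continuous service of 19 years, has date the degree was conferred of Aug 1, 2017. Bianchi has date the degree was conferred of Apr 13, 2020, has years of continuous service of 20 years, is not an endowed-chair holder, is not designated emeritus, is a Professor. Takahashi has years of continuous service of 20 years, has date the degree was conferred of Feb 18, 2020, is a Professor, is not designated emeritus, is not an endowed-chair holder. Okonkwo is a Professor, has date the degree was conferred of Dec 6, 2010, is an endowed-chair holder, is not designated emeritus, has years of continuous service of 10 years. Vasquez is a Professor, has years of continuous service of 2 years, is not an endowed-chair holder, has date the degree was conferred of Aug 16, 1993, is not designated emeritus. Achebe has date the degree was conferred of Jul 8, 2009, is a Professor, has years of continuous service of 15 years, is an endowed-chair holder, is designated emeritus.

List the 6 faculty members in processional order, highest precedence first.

Achebe, Okonkwo, Bianchi, Takahashi, Vasquez, Whitfield

By the first rule: Achebe (designated emeritus); then Okonkwo, Bianchi, Takahashi, Vasquez and Whitfield (each not designated emeritus).
Among Okonkwo, Bianchi, Takahashi, Vasquez and Whitfield, by current position: Okonkwo, Bianchi, Takahashi and Vasquez (Professor) before Whitfield (Lecturer).
Among Okonkwo, Bianchi, Takahashi and Vasquez, an endowed-chair holder before not an endowed-chair holder: Okonkwo (an endowed-chair holder) before Bianchi, Takahashi and Vasquez (not an endowed-chair holder).
Among Bianchi, Takahashi and Vasquez, by years of continuous service (higher first): Bianchi and Takahashi (20 years) before Vasquez (2 years).
Among Bianchi and Takahashi, by date the degree was conferred (later first): Bianchi (Apr 13, 2020) before Takahashi (Feb 18, 2020).
Full order: Achebe, Okonkwo, Bianchi, Takahashi, Vasquez, Whitfield.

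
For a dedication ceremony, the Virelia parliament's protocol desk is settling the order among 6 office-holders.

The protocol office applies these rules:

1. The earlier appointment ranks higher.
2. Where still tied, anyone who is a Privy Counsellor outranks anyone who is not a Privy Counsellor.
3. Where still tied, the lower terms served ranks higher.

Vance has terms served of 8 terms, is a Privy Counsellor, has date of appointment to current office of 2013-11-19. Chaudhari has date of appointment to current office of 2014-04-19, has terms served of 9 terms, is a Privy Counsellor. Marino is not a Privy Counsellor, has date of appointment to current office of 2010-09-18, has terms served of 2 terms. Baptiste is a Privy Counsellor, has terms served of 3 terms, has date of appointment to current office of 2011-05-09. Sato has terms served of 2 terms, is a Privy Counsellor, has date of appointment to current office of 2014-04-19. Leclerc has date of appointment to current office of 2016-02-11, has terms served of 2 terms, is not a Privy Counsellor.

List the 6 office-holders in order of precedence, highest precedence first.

Marino, Baptiste, Vance, Sato, Chaudhari, Leclerc

By date of appointment to current office (earlier first): Marino (2010-09-18); then Baptiste (2011-05-09); then Vance (2013-11-19); then Sato and Chaudhari (both 2014-04-19); then Leclerc (2016-02-11).
Sato and Chaudhari are each a Privy Counsellor, so the next rule applies.
Among Sato and Chaudhari, by terms served (lower first): Sato (2 terms) before Chaudhari (9 terms).
Full order: Marino, Baptiste, Vance, Sato, Chaudhari, Leclerc.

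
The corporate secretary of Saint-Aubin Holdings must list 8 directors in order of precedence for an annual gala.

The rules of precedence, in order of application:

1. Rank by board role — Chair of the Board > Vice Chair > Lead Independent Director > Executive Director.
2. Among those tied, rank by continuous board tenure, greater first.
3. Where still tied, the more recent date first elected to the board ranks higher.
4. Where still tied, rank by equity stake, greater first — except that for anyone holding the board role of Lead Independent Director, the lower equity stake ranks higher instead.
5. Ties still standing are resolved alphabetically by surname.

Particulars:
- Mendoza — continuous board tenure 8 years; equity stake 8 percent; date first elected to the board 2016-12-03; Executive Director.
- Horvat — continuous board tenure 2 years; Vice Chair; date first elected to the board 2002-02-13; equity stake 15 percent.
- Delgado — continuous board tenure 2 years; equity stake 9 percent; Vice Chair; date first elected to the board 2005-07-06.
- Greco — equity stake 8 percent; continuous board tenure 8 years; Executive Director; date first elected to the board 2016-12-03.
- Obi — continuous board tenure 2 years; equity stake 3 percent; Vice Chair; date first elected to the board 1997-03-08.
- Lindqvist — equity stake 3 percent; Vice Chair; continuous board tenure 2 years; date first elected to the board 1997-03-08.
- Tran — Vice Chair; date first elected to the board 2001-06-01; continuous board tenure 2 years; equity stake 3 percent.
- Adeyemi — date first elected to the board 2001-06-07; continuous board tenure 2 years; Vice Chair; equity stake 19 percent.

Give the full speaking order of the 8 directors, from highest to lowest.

By board role: Delgado, Horvat, Adeyemi, Tran, Lindqvist and Obi (Vice Chair); then Greco and Mendoza (Executive Director).
Delgado, Horvat, Adeyemi, Tran, Lindqvist and Obi all have continuous board tenure 2 years, so the next rule applies.
Among Delgado, Horvat, Adeyemi, Tran, Lindqvist and Obi, by date first elected to the board (later first): Delgado (2005-07-06) before Horvat (2002-02-13) before Adeyemi (2001-06-07) before Tran (2001-06-01) before Lindqvist and Obi (1997-03-08).
Lindqvist and Obi both have equity stake 3 percent, so the next rule applies.
Among Lindqvist and Obi, alphabetically by surname: Lindqvist before Obi.
Greco and Mendoza both have continuous board tenure 8 years, so the next rule applies.
Greco and Mendoza both have date first elected to the board 2016-12-03, so the next rule applies.
Greco and Mendoza both have equity stake 8 percent, so the next rule applies.
Among Greco and Mendoza, alphabetically by surname: Greco before Mendoza.
Full order: Delgado, Horvat, Adeyemi, Tran, Lindqvist, Obi, Greco, Mendoza.

Delgado, Horvat, Adeyemi, Tran, Lindqvist, Obi, Greco, Mendoza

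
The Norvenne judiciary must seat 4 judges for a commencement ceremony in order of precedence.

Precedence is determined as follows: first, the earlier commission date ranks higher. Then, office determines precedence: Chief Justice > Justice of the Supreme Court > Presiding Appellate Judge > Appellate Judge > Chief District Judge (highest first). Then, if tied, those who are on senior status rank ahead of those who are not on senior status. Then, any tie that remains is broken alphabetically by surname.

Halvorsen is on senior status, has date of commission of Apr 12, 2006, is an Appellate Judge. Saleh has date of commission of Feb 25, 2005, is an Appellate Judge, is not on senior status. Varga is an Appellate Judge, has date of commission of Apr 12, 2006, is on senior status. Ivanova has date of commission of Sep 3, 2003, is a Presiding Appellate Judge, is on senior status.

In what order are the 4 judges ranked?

By date of commission (earlier first): Ivanova (Sep 3, 2003); then Saleh (Feb 25, 2005); then Halvorsen and Varga (both Apr 12, 2006).
Halvorsen and Varga are each Appellate Judge, so the next rule applies.
Halvorsen and Varga are each on senior status, so the next rule applies.
Among Halvorsen and Varga, alphabetically by surname: Halvorsen before Varga.
Full order: Ivanova, Saleh, Halvorsen, Varga.

Ivanova, Saleh, Halvorsen, Varga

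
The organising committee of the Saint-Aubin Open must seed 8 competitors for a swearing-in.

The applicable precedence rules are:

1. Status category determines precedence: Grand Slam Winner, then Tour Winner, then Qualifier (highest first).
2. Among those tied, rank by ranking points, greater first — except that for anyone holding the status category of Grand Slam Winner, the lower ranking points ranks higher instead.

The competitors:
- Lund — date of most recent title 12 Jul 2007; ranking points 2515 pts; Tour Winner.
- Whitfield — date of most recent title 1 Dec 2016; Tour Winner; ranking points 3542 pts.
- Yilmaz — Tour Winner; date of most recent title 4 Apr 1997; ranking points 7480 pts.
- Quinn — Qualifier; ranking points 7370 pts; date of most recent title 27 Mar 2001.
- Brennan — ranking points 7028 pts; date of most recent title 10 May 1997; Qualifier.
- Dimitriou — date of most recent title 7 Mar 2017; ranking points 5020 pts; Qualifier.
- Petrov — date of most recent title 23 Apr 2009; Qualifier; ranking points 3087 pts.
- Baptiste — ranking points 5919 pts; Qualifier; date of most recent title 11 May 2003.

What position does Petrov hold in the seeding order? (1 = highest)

8

By status category: Yilmaz, Whitfield and Lund (Tour Winner); then Quinn, Brennan, Baptiste, Dimitriou and Petrov (Qualifier).
Among Yilmaz, Whitfield and Lund, by ranking points (higher first): Yilmaz (7480 pts) before Whitfield (3542 pts) before Lund (2515 pts).
Among Quinn, Brennan, Baptiste, Dimitriou and Petrov, by ranking points (higher first): Quinn (7370 pts) before Brennan (7028 pts) before Baptiste (5919 pts) before Dimitriou (5020 pts) before Petrov (3087 pts).
Order: Yilmaz, Whitfield, Lund, Quinn, Brennan, Baptiste, Dimitriou, Petrov. So position 8.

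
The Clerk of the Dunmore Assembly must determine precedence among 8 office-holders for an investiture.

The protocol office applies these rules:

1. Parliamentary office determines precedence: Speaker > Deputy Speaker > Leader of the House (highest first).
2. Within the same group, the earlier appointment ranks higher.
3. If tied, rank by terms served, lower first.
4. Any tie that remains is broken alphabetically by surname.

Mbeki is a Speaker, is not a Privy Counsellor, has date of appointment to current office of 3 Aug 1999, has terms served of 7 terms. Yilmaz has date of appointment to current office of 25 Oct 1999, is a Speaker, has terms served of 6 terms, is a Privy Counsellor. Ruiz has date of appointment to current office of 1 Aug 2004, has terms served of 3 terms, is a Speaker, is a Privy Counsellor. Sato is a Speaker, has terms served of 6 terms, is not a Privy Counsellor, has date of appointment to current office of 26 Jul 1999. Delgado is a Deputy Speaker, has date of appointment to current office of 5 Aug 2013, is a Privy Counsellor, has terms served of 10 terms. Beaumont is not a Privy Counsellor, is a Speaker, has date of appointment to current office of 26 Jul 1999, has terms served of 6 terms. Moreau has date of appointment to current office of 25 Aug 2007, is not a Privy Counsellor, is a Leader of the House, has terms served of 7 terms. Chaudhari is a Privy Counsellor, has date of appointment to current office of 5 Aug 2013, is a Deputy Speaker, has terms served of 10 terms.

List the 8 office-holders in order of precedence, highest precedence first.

By parliamentary office: Beaumont, Sato, Mbeki, Yilmaz and Ruiz (Speaker); then Chaudhari and Delgado (Deputy Speaker); then Moreau (Leader of the House).
Among Beaumont, Sato, Mbeki, Yilmaz and Ruiz, by date of appointment to current office (earlier first): Beaumont and Sato (26 Jul 1999) before Mbeki (3 Aug 1999) before Yilmaz (25 Oct 1999) before Ruiz (1 Aug 2004).
Beaumont and Sato both have terms served 6 terms, so the next rule applies.
Among Beaumont and Sato, alphabetically by surname: Beaumont before Sato.
Chaudhari and Delgado both have date of appointment to current office 5 Aug 2013, so the next rule applies.
Chaudhari and Delgado both have terms served 10 terms, so the next rule applies.
Among Chaudhari and Delgado, alphabetically by surname: Chaudhari before Delgado.
Full order: Beaumont, Sato, Mbeki, Yilmaz, Ruiz, Chaudhari, Delgado, Moreau.

Beaumont, Sato, Mbeki, Yilmaz, Ruiz, Chaudhari, Delgado, Moreau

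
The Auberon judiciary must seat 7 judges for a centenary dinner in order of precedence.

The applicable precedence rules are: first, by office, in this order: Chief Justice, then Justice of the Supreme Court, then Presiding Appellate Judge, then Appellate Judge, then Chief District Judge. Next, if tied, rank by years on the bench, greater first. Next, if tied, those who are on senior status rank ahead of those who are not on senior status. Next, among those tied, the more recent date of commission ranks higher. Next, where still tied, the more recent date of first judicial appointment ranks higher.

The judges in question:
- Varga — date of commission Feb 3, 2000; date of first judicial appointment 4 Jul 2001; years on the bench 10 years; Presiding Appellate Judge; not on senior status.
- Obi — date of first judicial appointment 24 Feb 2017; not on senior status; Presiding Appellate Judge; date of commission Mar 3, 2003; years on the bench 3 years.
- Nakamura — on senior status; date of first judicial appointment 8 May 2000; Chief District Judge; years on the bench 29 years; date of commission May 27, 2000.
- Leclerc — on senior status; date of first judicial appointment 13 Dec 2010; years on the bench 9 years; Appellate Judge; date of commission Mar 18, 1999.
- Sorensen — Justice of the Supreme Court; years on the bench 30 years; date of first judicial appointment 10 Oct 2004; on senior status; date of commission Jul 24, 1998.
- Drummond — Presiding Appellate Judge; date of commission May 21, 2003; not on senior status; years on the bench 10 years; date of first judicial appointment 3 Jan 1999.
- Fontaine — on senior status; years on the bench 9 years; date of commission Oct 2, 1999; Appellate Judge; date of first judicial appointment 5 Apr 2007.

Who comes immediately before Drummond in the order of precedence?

By office: Sorensen (Justice of the Supreme Court); then Drummond, Varga and Obi (Presiding Appellate Judge); then Fontaine and Leclerc (Appellate Judge); then Nakamura (Chief District Judge).
Among Drummond, Varga and Obi, by years on the bench (higher first): Drummond and Varga (10 years) before Obi (3 years).
Drummond and Varga are each not on senior status, so the next rule applies.
Among Drummond and Varga, by date of commission (later first): Drummond (May 21, 2003) before Varga (Feb 3, 2000).
Fontaine and Leclerc both have years on the bench 9 years, so the next rule applies.
Fontaine and Leclerc are each on senior status, so the next rule applies.
Among Fontaine and Leclerc, by date of commission (later first): Fontaine (Oct 2, 1999) before Leclerc (Mar 18, 1999).
Order: Sorensen, Drummond, Varga, Obi, Fontaine, Leclerc, Nakamura.

Sorensen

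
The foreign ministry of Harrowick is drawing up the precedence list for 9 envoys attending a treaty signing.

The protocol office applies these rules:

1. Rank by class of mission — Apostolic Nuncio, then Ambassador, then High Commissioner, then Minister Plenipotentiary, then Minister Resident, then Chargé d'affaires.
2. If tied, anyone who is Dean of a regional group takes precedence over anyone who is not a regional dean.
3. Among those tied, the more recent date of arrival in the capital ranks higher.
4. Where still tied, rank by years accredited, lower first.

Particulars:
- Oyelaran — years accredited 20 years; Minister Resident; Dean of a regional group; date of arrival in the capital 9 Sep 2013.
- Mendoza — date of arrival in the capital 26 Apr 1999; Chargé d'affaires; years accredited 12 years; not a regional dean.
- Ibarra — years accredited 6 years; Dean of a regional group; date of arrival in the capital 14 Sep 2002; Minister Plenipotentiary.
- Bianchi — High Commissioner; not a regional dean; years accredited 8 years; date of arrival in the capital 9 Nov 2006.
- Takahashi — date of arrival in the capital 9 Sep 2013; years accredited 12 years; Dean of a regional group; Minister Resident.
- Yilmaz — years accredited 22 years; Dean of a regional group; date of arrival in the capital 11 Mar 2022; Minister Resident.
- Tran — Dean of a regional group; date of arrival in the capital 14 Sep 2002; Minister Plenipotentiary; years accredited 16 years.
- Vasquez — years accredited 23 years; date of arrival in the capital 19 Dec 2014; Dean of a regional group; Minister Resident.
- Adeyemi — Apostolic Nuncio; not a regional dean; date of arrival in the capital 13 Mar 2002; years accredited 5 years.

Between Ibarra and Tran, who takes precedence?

Ibarra

By class of mission: Adeyemi (Apostolic Nuncio); then Bianchi (High Commissioner); then Ibarra and Tran (Minister Plenipotentiary); then Yilmaz, Vasquez, Takahashi and Oyelaran (Minister Resident); then Mendoza (Chargé d'affaires).
Ibarra and Tran are each Dean of a regional group, so the next rule applies.
Ibarra and Tran both have date of arrival in the capital 14 Sep 2002, so the next rule applies.
Among Ibarra and Tran, by years accredited (lower first): Ibarra (6 years) before Tran (16 years).
Yilmaz, Vasquez, Takahashi and Oyelaran are each Dean of a regional group, so the next rule applies.
Among Yilmaz, Vasquez, Takahashi and Oyelaran, by date of arrival in the capital (later first): Yilmaz (11 Mar 2022) before Vasquez (19 Dec 2014) before Takahashi and Oyelaran (9 Sep 2013).
Among Takahashi and Oyelaran, by years accredited (lower first): Takahashi (12 years) before Oyelaran (20 years).
So Ibarra takes precedence.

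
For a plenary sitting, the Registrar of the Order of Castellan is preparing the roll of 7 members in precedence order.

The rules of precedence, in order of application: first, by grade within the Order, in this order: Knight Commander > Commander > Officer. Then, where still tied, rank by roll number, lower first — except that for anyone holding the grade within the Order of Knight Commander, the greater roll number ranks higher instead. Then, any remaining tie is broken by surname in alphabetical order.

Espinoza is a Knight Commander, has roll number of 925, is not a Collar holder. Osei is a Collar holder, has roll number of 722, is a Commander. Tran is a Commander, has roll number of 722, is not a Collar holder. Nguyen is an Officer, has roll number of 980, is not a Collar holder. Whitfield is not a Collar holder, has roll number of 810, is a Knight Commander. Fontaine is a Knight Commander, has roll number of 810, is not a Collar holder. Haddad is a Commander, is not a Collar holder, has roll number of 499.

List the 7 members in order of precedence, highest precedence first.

By grade within the Order: Espinoza, Fontaine and Whitfield (Knight Commander); then Haddad, Osei and Tran (Commander); then Nguyen (Officer).
Among Espinoza, Fontaine and Whitfield, by roll number (higher first) (reversed rule for this group): Espinoza (925) before Fontaine and Whitfield (810).
Among Fontaine and Whitfield, alphabetically by surname: Fontaine before Whitfield.
Among Haddad, Osei and Tran, by roll number (lower first): Haddad (499) before Osei and Tran (722).
Among Osei and Tran, alphabetically by surname: Osei before Tran.
Full order: Espinoza, Fontaine, Whitfield, Haddad, Osei, Tran, Nguyen.

Espinoza, Fontaine, Whitfield, Haddad, Osei, Tran, Nguyen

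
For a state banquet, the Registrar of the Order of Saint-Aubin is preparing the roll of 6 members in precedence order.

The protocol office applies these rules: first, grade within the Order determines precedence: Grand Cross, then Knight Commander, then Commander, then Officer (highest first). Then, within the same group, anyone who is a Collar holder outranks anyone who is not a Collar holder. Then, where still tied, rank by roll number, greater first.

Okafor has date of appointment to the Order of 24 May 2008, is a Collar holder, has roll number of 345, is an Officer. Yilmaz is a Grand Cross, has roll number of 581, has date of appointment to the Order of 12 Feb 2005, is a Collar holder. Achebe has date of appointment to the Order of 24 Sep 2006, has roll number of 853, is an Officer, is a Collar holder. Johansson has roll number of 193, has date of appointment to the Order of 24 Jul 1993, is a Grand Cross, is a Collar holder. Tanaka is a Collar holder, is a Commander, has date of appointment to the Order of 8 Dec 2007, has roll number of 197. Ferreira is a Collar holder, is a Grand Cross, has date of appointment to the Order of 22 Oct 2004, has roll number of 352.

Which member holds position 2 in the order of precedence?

Ferreira

By grade within the Order: Yilmaz, Ferreira and Johansson (Grand Cross); then Tanaka (Commander); then Achebe and Okafor (Officer).
Yilmaz, Ferreira and Johansson are each a Collar holder, so the next rule applies.
Among Yilmaz, Ferreira and Johansson, by roll number (higher first): Yilmaz (581) before Ferreira (352) before Johansson (193).
Achebe and Okafor are each a Collar holder, so the next rule applies.
Among Achebe and Okafor, by roll number (higher first): Achebe (853) before Okafor (345).
Order: Yilmaz, Ferreira, Johansson, Tanaka, Achebe, Okafor.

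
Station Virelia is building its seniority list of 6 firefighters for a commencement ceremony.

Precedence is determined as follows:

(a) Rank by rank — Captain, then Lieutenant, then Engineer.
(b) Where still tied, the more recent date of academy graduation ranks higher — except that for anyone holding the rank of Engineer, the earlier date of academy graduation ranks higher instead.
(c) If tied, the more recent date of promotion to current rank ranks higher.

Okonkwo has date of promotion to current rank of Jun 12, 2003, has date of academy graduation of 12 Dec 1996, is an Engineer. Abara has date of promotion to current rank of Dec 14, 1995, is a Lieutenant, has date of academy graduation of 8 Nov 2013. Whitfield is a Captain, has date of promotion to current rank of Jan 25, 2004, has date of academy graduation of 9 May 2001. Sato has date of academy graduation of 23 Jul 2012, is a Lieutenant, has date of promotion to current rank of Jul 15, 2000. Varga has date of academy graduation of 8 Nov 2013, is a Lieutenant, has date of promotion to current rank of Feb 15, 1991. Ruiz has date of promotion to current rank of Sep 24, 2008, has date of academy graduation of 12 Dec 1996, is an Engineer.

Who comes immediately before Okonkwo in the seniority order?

By rank: Whitfield (Captain); then Abara, Varga and Sato (Lieutenant); then Ruiz and Okonkwo (Engineer).
Among Abara, Varga and Sato, by date of academy graduation (later first): Abara and Varga (8 Nov 2013) before Sato (23 Jul 2012).
Among Abara and Varga, by date of promotion to current rank (later first): Abara (Dec 14, 1995) before Varga (Feb 15, 1991).
Ruiz and Okonkwo both have date of academy graduation 12 Dec 1996, so the next rule applies.
Among Ruiz and Okonkwo, by date of promotion to current rank (later first): Ruiz (Sep 24, 2008) before Okonkwo (Jun 12, 2003).
Order: Whitfield, Abara, Varga, Sato, Ruiz, Okonkwo.

Ruiz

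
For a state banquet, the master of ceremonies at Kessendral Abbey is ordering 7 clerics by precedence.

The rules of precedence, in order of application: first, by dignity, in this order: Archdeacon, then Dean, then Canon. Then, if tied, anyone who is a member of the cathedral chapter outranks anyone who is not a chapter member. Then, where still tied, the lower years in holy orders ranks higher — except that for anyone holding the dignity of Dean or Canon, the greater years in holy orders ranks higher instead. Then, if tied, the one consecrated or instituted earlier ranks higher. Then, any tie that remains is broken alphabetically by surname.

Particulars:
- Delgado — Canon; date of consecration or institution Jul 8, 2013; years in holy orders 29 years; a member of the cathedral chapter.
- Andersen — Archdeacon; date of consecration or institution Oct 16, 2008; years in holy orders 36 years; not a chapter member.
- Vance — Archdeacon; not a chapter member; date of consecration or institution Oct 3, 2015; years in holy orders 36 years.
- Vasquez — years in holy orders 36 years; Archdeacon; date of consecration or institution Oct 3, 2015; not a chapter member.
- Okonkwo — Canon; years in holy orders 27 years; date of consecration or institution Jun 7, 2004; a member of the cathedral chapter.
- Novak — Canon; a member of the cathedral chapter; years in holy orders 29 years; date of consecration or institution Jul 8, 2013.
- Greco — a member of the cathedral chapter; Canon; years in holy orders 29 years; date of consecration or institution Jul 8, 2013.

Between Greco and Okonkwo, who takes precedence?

Greco

By dignity: Andersen, Vance and Vasquez (Archdeacon); then Delgado, Greco, Novak and Okonkwo (Canon).
Andersen, Vance and Vasquez are each not a chapter member, so the next rule applies.
Andersen, Vance and Vasquez all have years in holy orders 36 years, so the next rule applies.
Among Andersen, Vance and Vasquez, by date of consecration or institution (earlier first): Andersen (Oct 16, 2008) before Vance and Vasquez (Oct 3, 2015).
Among Vance and Vasquez, alphabetically by surname: Vance before Vasquez.
Delgado, Greco, Novak and Okonkwo are each a member of the cathedral chapter, so the next rule applies.
Among Delgado, Greco, Novak and Okonkwo, by years in holy orders (higher first) (reversed rule for this group): Delgado, Greco and Novak (29 years) before Okonkwo (27 years).
Delgado, Greco and Novak all have date of consecration or institution Jul 8, 2013, so the next rule applies.
Among Delgado, Greco and Novak, alphabetically by surname: Delgado before Greco before Novak.
So Greco takes precedence.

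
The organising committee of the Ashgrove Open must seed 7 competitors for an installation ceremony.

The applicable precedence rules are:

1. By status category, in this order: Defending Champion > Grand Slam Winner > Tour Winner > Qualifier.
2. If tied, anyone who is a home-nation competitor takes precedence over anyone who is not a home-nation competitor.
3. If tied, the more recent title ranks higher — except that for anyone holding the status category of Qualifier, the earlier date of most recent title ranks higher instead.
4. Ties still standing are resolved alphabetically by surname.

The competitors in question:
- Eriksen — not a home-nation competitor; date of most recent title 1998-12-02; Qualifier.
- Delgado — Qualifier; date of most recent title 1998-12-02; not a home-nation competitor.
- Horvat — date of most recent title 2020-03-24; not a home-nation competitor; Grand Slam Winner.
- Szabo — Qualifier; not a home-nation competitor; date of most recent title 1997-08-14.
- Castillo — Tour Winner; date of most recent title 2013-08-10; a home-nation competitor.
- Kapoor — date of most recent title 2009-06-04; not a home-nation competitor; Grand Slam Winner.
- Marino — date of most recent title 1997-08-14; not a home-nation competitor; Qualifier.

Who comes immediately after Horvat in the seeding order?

By status category: Horvat and Kapoor (Grand Slam Winner); then Castillo (Tour Winner); then Marino, Szabo, Delgado and Eriksen (Qualifier).
Horvat and Kapoor are each not a home-nation competitor, so the next rule applies.
Among Horvat and Kapoor, by date of most recent title (later first): Horvat (2020-03-24) before Kapoor (2009-06-04).
Marino, Szabo, Delgado and Eriksen are each not a home-nation competitor, so the next rule applies.
Among Marino, Szabo, Delgado and Eriksen, by date of most recent title (earlier first) (reversed rule for this group): Marino and Szabo (1997-08-14) before Delgado and Eriksen (1998-12-02).
Among Marino and Szabo, alphabetically by surname: Marino before Szabo.
Among Delgado and Eriksen, alphabetically by surname: Delgado before Eriksen.
Order: Horvat, Kapoor, Castillo, Marino, Szabo, Delgado, Eriksen.

Kapoor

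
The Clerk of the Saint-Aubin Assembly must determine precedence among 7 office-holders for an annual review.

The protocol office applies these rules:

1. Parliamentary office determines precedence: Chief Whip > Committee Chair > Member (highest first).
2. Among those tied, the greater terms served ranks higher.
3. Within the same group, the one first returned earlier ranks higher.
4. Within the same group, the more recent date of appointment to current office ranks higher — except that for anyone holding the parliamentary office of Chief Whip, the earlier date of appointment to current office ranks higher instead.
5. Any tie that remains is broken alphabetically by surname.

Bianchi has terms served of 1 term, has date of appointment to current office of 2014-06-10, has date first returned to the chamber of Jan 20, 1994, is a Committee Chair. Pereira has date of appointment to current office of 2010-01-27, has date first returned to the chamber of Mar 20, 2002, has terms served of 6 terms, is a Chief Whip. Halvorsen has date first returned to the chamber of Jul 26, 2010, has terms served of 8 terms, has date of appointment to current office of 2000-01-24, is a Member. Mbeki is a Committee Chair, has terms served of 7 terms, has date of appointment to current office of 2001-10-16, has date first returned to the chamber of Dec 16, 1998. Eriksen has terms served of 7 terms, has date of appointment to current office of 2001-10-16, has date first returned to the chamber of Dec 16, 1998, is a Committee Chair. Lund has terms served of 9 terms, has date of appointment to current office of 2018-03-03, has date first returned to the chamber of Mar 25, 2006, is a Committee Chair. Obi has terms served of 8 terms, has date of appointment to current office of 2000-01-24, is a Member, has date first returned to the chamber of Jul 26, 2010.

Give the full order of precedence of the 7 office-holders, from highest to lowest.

Pereira, Lund, Eriksen, Mbeki, Bianchi, Halvorsen, Obi

By parliamentary office: Pereira (Chief Whip); then Lund, Eriksen, Mbeki and Bianchi (Committee Chair); then Halvorsen and Obi (Member).
Among Lund, Eriksen, Mbeki and Bianchi, by terms served (higher first): Lund (9 terms) before Eriksen and Mbeki (7 terms) before Bianchi (1 term).
Eriksen and Mbeki both have date first returned to the chamber Dec 16, 1998, so the next rule applies.
Eriksen and Mbeki both have date of appointment to current office 2001-10-16, so the next rule applies.
Among Eriksen and Mbeki, alphabetically by surname: Eriksen before Mbeki.
Halvorsen and Obi both have terms served 8 terms, so the next rule applies.
Halvorsen and Obi both have date first returned to the chamber Jul 26, 2010, so the next rule applies.
Halvorsen and Obi both have date of appointment to current office 2000-01-24, so the next rule applies.
Among Halvorsen and Obi, alphabetically by surname: Halvorsen before Obi.
Full order: Pereira, Lund, Eriksen, Mbeki, Bianchi, Halvorsen, Obi.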